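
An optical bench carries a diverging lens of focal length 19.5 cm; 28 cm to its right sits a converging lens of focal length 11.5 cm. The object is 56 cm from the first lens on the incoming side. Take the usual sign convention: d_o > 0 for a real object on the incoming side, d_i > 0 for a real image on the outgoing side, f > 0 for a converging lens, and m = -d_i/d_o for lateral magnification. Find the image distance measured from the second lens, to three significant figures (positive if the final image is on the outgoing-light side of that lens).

Applying the thin-lens equation to the first lens, 1/(-19.5) = 1/56 + 1/d_i1, which gives d_i1 = -14.464 cm.
With d_i1 < 0 the first image is virtual and lies on the object side; the object distance for lens 2 is d_o2 = 28 - (-14.464) = 42.464 cm.
Applying the thin-lens equation again with f_2 = 11.5 cm and d_o2 = 42.464 cm gives d_i2 = 15.771 cm.

15.8 cm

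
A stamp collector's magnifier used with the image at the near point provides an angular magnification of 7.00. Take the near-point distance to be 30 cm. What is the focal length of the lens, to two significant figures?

5.0 cm

For the image at the near point, M = 1 + D/f.
f = D/(M - 1) = 30/(7.0 - 1) = 5.000 cm.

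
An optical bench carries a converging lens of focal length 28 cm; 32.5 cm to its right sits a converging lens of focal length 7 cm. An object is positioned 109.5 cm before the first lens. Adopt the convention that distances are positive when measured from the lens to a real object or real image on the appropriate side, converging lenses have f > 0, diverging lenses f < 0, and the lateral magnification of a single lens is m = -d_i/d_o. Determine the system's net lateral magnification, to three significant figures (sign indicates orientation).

-0.198

Applying the thin-lens equation to the first lens, 1/28 = 1/109.5 + 1/d_i1, which gives d_i1 = 37.620 cm.
Its lateral magnification is m_1 = -d_i1/d_o1 = -(37.620)/109.5 = -0.3436.
This image would form 37.620 cm past lens 1, i.e. 5.120 cm beyond lens 2, so it is a virtual object for lens 2: d_o2 = 32.5 - 37.620 = -5.120 cm.
Applying the thin-lens equation again with f_2 = 7 cm and d_o2 = -5.120 cm gives d_i2 = 2.957 cm.
m_2 = -(2.957)/(-5.120) = 0.5776.
Overall magnification: m = m_1 m_2 = -0.1984.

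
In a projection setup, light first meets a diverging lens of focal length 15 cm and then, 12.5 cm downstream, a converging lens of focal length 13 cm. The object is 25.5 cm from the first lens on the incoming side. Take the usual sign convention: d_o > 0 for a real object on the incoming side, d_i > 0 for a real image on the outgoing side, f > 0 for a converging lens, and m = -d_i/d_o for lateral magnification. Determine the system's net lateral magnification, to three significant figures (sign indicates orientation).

-0.538

Applying the thin-lens equation to the first lens, 1/(-15) = 1/25.5 + 1/d_i1, which gives d_i1 = -9.444 cm.
Its lateral magnification is m_1 = -d_i1/d_o1 = -(-9.444)/25.5 = 0.3704.
The intermediate image is virtual, 9.444 cm to the left of lens 1, so d_o2 = L - d_i1 = 12.5 - (-9.444) = 21.944 cm.
Applying the thin-lens equation again with f_2 = 13 cm and d_o2 = 21.944 cm gives d_i2 = 31.894 cm.
m_2 = -(31.894)/(21.944) = -1.4534.
The system's lateral magnification is m_1 m_2 = (0.3704)(-1.4534) = -0.5383.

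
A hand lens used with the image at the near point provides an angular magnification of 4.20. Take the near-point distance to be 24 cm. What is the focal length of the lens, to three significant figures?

For the image at the near point, M = 1 + D/f.
f = D/(M - 1) = 24/(4.2 - 1) = 7.500 cm.

7.50 cm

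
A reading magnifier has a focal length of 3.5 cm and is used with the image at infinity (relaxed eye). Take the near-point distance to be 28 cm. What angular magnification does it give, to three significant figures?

M = D/f = 28/3.5 = 8.000.

8.00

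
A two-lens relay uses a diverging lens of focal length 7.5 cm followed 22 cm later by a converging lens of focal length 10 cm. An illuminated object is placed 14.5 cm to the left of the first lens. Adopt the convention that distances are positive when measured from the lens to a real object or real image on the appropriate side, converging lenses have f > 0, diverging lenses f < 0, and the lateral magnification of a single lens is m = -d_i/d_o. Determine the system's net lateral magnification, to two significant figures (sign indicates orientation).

Applying the thin-lens equation to the first lens, 1/(-7.5) = 1/14.5 + 1/d_i1, which gives d_i1 = -4.943 cm.
Its lateral magnification is m_1 = -d_i1/d_o1 = -(-4.943)/14.5 = 0.3409.
The intermediate image is virtual, 4.943 cm to the left of lens 1, so d_o2 = L - d_i1 = 22 - (-4.943) = 26.943 cm.
Applying the thin-lens equation again with f_2 = 10 cm and d_o2 = 26.943 cm gives d_i2 = 15.902 cm.
m_2 = -(15.902)/(26.943) = -0.5902.
Total m = m_1 x m_2 = (0.3409)(-0.5902) = -0.2012.

-0.20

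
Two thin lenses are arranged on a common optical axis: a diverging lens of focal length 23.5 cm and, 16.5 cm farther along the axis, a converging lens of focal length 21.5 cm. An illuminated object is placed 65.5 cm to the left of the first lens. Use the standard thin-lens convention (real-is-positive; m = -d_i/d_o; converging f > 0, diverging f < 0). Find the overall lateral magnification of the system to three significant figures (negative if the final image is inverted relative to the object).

First lens: d_i1 = 1/(1/(-23.5) - 1/65.5) = -17.295 cm.
m_1 = -(-17.295)/65.5 = 0.2640.
With d_i1 < 0 the first image is virtual and lies on the object side; the object distance for lens 2 is d_o2 = 16.5 - (-17.295) = 33.795 cm.
Second lens: d_i2 = 1/(1/21.5 - 1/(33.795)) = 59.097 cm.
m_2 = -(59.097)/(33.795) = -1.7487.
Overall magnification: m = m_1 m_2 = -0.4617.

-0.462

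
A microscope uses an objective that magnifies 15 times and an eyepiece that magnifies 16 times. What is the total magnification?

240

The overall magnification of a compound microscope is the product of the objective and eyepiece magnifications:
M = M_obj x M_eye = 15 x 16 = 240.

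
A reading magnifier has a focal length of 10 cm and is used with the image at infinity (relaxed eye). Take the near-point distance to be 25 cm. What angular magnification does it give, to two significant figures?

2.5

M = D/f = 25/10 = 2.500.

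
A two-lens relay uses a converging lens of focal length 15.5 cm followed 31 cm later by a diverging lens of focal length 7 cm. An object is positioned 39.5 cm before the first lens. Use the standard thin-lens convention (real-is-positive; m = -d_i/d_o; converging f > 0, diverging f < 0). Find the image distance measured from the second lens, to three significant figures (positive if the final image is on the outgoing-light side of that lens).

-3.08 cm

Applying the thin-lens equation to the first lens, 1/15.5 = 1/39.5 + 1/d_i1, which gives d_i1 = 25.510 cm.
Object distance for lens 2: d_o2 = 31 - 25.510 = 5.490 cm.
Applying the thin-lens equation again with f_2 = -7 cm and d_o2 = 5.490 cm gives d_i2 = -3.077 cm.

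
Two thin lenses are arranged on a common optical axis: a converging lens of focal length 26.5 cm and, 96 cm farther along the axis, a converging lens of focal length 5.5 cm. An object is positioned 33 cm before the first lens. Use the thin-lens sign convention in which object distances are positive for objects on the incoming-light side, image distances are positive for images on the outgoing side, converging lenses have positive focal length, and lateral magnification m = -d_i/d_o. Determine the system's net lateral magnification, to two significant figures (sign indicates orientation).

Lens 1: 1/d_i1 = 1/f_1 - 1/d_o1 = 1/26.5 - 1/33 = 0.00743 cm^-1, so d_i1 = 134.538 cm.
m_1 = -(134.538)/33 = -4.0769.
Since 134.538 cm > 96 cm, the first image lies past the second lens and serves as a virtual object: d_o2 = L - d_i1 = -38.538 cm.
Lens 2: 1/d_i2 = 1/f_2 - 1/d_o2 = 1/5.5 - 1/(-38.538) = 0.20777 cm^-1, so d_i2 = 4.813 cm.
m_2 = -(4.813)/(-38.538) = 0.1249.
The system's lateral magnification is m_1 m_2 = (-4.0769)(0.1249) = -0.5092.

-0.51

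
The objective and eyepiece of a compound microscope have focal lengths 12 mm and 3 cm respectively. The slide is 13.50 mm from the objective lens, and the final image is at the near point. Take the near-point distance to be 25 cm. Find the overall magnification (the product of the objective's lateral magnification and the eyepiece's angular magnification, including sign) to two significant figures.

-75

Convert to cm: f_obj = 12 mm = 1.2 cm; d_o = 13.50 mm = 1.35 cm.
Objective: 1/d_i = 1/f_obj - 1/d_o = 1/1.2 - 1/1.35 = 0.09259 cm^-1, so d_i = 10.800 cm.
m_obj = -d_i/d_o = -10.800/1.35 = -8.000.
Eyepiece angular magnification (image at near point): M_eye = 1 + D/f_e = 1 + 25/3 = 9.333.
Overall M = m_obj x M_eye = (-8.000)(9.333) = -74.67.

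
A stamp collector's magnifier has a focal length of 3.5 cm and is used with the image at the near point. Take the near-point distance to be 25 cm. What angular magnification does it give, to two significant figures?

8.1

M = 1 + D/f = 1 + 25/3.5 = 8.143.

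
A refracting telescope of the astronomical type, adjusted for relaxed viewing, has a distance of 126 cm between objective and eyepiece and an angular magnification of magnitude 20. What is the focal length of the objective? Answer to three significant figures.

120 cm

In normal adjustment the tube length equals f_obj + f_eye and |M| = f_obj/f_eye.
So f_obj = 20 f_eye and 20 f_eye + f_eye = 126 cm, giving f_eye = 126/21 = 6.000 cm and f_obj = 120.000 cm.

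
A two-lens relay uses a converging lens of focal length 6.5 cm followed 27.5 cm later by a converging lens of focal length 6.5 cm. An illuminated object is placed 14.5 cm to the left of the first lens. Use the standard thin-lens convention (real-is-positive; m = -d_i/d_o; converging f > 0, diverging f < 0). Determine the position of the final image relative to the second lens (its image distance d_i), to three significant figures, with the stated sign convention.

First lens: d_i1 = 1/(1/6.5 - 1/14.5) = 11.781 cm.
Object distance for lens 2: d_o2 = 27.5 - 11.781 = 15.719 cm.
Second lens: d_i2 = 1/(1/6.5 - 1/(15.719)) = 11.083 cm.

11.1 cm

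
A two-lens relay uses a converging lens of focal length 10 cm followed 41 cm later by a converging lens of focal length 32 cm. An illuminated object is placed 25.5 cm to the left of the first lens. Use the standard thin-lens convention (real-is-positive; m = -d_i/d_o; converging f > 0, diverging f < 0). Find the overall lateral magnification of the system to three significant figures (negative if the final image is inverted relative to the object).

Applying the thin-lens equation to the first lens, 1/10 = 1/25.5 + 1/d_i1, which gives d_i1 = 16.452 cm.
Its lateral magnification is m_1 = -d_i1/d_o1 = -(16.452)/25.5 = -0.6452.
The intermediate image is 16.452 cm to the right of lens 1, so d_o2 = L - d_i1 = 41 - 16.452 = 24.548 cm.
Applying the thin-lens equation again with f_2 = 32 cm and d_o2 = 24.548 cm gives d_i2 = -105.420 cm.
m_2 = -(-105.420)/(24.548) = 4.2944.
Total m = m_1 x m_2 = (-0.6452)(4.2944) = -2.7706.

-2.77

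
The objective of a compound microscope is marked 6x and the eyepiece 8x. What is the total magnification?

The overall magnification of a compound microscope is the product of the objective and eyepiece magnifications:
M = M_obj x M_eye = 6 x 8 = 48.

48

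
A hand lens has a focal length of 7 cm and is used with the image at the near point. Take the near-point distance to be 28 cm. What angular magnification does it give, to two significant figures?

M = 1 + D/f = 1 + 28/7 = 5.000.

5.0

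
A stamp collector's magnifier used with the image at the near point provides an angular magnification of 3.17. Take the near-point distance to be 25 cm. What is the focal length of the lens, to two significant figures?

12 cm

For the image at the near point, M = 1 + D/f.
f = D/(M - 1) = 25/(3.17 - 1) = 11.521 cm.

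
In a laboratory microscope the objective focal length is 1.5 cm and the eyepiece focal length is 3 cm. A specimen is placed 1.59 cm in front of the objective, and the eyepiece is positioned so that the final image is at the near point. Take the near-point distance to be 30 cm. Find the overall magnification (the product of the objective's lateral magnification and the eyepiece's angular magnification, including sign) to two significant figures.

Objective: 1/d_i = 1/f_obj - 1/d_o = 1/1.5 - 1/1.59 = 0.03774 cm^-1, so d_i = 26.500 cm.
m_obj = -d_i/d_o = -26.500/1.59 = -16.667.
Eyepiece angular magnification (image at near point): M_eye = 1 + D/f_e = 1 + 30/3 = 11.000.
Overall M = m_obj x M_eye = (-16.667)(11.000) = -183.33.

-180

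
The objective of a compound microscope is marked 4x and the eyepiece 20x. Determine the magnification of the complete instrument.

The overall magnification of a compound microscope is the product of the objective and eyepiece magnifications:
M = M_obj x M_eye = 4 x 20 = 80.

80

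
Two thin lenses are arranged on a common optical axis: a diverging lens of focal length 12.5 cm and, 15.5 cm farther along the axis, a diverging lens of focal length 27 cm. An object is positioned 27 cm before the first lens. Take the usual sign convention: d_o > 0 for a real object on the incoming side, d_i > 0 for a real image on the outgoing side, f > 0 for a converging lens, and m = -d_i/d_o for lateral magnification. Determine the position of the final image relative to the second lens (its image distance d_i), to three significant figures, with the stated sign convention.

-12.7 cm

Applying the thin-lens equation to the first lens, 1/(-12.5) = 1/27 + 1/d_i1, which gives d_i1 = -8.544 cm.
The intermediate image is virtual, 8.544 cm to the left of lens 1, so d_o2 = L - d_i1 = 15.5 - (-8.544) = 24.044 cm.
Applying the thin-lens equation again with f_2 = -27 cm and d_o2 = 24.044 cm gives d_i2 = -12.718 cm.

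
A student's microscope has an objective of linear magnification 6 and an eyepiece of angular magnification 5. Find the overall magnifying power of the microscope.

The overall magnification of a compound microscope is the product of the objective and eyepiece magnifications:
M = M_obj x M_eye = 6 x 5 = 30.

30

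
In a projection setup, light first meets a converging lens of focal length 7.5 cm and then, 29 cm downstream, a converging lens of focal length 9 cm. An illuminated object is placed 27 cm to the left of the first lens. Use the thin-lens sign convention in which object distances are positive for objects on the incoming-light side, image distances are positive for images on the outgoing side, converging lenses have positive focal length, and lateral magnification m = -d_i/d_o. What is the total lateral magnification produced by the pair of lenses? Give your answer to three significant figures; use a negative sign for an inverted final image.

First lens: d_i1 = 1/(1/7.5 - 1/27) = 10.385 cm.
m_1 = -(10.385)/27 = -0.3846.
The intermediate image is 10.385 cm to the right of lens 1, so d_o2 = L - d_i1 = 29 - 10.385 = 18.615 cm.
Second lens: d_i2 = 1/(1/9 - 1/(18.615)) = 17.424 cm.
m_2 = -(17.424)/(18.615) = -0.9360.
Total m = m_1 x m_2 = (-0.3846)(-0.9360) = 0.3600.

0.360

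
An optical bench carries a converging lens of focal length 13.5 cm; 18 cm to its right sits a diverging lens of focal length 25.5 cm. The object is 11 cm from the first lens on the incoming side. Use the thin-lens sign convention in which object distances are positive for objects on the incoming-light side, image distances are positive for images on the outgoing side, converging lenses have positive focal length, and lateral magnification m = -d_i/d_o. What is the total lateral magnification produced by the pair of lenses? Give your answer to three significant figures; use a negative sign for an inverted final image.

1.34

Applying the thin-lens equation to the first lens, 1/13.5 = 1/11 + 1/d_i1, which gives d_i1 = -59.400 cm.
Its lateral magnification is m_1 = -d_i1/d_o1 = -(-59.400)/11 = 5.4000.
The intermediate image is virtual, 59.400 cm to the left of lens 1, so d_o2 = L - d_i1 = 18 - (-59.400) = 77.400 cm.
Applying the thin-lens equation again with f_2 = -25.5 cm and d_o2 = 77.400 cm gives d_i2 = -19.181 cm.
m_2 = -(-19.181)/(77.400) = 0.2478.
The system's lateral magnification is m_1 m_2 = (5.4000)(0.2478) = 1.3382.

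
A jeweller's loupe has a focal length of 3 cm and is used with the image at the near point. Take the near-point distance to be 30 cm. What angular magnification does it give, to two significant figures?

M = 1 + D/f = 1 + 30/3 = 11.000.

11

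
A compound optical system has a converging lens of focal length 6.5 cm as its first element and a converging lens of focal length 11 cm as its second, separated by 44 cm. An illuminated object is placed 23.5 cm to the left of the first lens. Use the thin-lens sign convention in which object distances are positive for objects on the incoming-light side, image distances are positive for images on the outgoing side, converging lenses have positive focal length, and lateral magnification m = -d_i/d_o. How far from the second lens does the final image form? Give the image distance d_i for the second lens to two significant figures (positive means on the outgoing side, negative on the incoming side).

16 cm

Applying the thin-lens equation to the first lens, 1/6.5 = 1/23.5 + 1/d_i1, which gives d_i1 = 8.985 cm.
That image sits 35.015 cm in front of the second lens, so d_o2 = 35.015 cm.
Applying the thin-lens equation again with f_2 = 11 cm and d_o2 = 35.015 cm gives d_i2 = 16.039 cm.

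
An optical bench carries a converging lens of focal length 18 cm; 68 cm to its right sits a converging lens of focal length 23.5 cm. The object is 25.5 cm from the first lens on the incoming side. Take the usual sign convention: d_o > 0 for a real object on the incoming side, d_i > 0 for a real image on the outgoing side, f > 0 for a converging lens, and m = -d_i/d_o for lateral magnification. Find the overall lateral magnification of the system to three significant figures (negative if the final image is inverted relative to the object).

-3.38

First lens: d_i1 = 1/(1/18 - 1/25.5) = 61.200 cm.
m_1 = -(61.200)/25.5 = -2.4000.
The intermediate image is 61.200 cm to the right of lens 1, so d_o2 = L - d_i1 = 68 - 61.200 = 6.800 cm.
Second lens: d_i2 = 1/(1/23.5 - 1/(6.800)) = -9.569 cm.
m_2 = -(-9.569)/(6.800) = 1.4072.
Total m = m_1 x m_2 = (-2.4000)(1.4072) = -3.3772.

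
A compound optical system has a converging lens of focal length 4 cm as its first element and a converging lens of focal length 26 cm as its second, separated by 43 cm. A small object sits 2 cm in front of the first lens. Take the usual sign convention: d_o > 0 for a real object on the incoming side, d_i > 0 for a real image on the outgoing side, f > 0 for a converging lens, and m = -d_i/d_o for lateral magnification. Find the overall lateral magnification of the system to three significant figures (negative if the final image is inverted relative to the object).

Applying the thin-lens equation to the first lens, 1/4 = 1/2 + 1/d_i1, which gives d_i1 = -4.000 cm.
Its lateral magnification is m_1 = -d_i1/d_o1 = -(-4.000)/2 = 2.0000.
With d_i1 < 0 the first image is virtual and lies on the object side; the object distance for lens 2 is d_o2 = 43 - (-4.000) = 47.000 cm.
Applying the thin-lens equation again with f_2 = 26 cm and d_o2 = 47.000 cm gives d_i2 = 58.190 cm.
m_2 = -(58.190)/(47.000) = -1.2381.
Total m = m_1 x m_2 = (2.0000)(-1.2381) = -2.4762.

-2.48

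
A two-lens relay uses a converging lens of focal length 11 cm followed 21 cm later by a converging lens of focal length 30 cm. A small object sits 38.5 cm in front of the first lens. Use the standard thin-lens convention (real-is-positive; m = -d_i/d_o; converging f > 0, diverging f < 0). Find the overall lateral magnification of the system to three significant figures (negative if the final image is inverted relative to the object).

First lens: d_i1 = 1/(1/11 - 1/38.5) = 15.400 cm.
m_1 = -(15.400)/38.5 = -0.4000.
The intermediate image is 15.400 cm to the right of lens 1, so d_o2 = L - d_i1 = 21 - 15.400 = 5.600 cm.
Second lens: d_i2 = 1/(1/30 - 1/(5.600)) = -6.885 cm.
m_2 = -(-6.885)/(5.600) = 1.2295.
Overall magnification: m = m_1 m_2 = -0.4918.

-0.492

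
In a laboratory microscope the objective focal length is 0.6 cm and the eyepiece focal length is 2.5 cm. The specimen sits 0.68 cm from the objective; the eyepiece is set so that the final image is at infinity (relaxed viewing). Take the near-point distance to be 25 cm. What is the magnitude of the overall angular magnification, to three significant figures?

Objective: 1/d_i = 1/f_obj - 1/d_o = 1/0.6 - 1/0.68 = 0.19608 cm^-1, so d_i = 5.100 cm.
m_obj = -d_i/d_o = -5.100/0.68 = -7.500.
Eyepiece angular magnification (image at infinity): M_eye = D/f_e = 25/2.5 = 10.000.
Overall M = m_obj x M_eye = (-7.500)(10.000) = -75.00.
|M| = 75.00.

75.0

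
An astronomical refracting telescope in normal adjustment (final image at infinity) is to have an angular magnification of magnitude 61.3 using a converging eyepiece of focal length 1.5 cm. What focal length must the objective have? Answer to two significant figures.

|M| = f_obj/|f_eye|, so f_obj = |M| x |f_eye| = 61.3 x 1.5 = 91.950 cm.

92 cm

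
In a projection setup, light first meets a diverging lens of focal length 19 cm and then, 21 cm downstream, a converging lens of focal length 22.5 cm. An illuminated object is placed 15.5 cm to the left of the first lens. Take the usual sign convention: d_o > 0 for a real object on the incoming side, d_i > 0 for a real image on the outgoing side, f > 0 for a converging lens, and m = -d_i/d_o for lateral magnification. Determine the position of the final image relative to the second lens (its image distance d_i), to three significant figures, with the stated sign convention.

94.4 cm

First lens: d_i1 = 1/(1/(-19) - 1/15.5) = -8.536 cm.
With d_i1 < 0 the first image is virtual and lies on the object side; the object distance for lens 2 is d_o2 = 21 - (-8.536) = 29.536 cm.
Second lens: d_i2 = 1/(1/22.5 - 1/(29.536)) = 94.449 cm.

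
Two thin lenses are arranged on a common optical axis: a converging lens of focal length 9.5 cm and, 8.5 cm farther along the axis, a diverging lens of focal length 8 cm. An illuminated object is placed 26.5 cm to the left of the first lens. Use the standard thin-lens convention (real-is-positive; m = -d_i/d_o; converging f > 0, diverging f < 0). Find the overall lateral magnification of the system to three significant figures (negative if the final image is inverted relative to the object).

Applying the thin-lens equation to the first lens, 1/9.5 = 1/26.5 + 1/d_i1, which gives d_i1 = 14.809 cm.
Its lateral magnification is m_1 = -d_i1/d_o1 = -(14.809)/26.5 = -0.5588.
This image would form 14.809 cm past lens 1, i.e. 6.309 cm beyond lens 2, so it is a virtual object for lens 2: d_o2 = 8.5 - 14.809 = -6.309 cm.
Applying the thin-lens equation again with f_2 = -8 cm and d_o2 = -6.309 cm gives d_i2 = 29.843 cm.
m_2 = -(29.843)/(-6.309) = 4.7304.
Total m = m_1 x m_2 = (-0.5588)(4.7304) = -2.6435.

-2.64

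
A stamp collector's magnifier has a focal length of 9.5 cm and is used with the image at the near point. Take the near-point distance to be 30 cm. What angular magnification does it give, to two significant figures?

4.2

M = 1 + D/f = 1 + 30/9.5 = 4.158.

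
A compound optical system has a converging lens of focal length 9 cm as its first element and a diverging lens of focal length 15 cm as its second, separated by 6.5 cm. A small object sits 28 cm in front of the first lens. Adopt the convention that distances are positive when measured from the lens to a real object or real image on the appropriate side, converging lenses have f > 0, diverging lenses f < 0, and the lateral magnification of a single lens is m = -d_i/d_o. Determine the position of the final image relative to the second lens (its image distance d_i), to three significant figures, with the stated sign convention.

12.3 cm

Lens 1: 1/d_i1 = 1/f_1 - 1/d_o1 = 1/9 - 1/28 = 0.07540 cm^-1, so d_i1 = 13.263 cm.
This image would form 13.263 cm past lens 1, i.e. 6.763 cm beyond lens 2, so it is a virtual object for lens 2: d_o2 = 6.5 - 13.263 = -6.763 cm.
Lens 2: 1/d_i2 = 1/f_2 - 1/d_o2 = 1/(-15) - 1/(-6.763) = 0.08119 cm^-1, so d_i2 = 12.316 cm.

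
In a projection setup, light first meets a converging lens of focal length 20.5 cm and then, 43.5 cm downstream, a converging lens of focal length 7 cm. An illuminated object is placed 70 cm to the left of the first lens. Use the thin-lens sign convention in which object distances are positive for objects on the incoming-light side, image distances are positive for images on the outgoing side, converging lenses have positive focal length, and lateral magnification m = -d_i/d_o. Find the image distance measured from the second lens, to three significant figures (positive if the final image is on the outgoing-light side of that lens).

Lens 1: 1/d_i1 = 1/f_1 - 1/d_o1 = 1/20.5 - 1/70 = 0.03449 cm^-1, so d_i1 = 28.990 cm.
That image sits 14.510 cm in front of the second lens, so d_o2 = 14.510 cm.
Lens 2: 1/d_i2 = 1/f_2 - 1/d_o2 = 1/7 - 1/(14.510) = 0.07394 cm^-1, so d_i2 = 13.525 cm.

13.5 cm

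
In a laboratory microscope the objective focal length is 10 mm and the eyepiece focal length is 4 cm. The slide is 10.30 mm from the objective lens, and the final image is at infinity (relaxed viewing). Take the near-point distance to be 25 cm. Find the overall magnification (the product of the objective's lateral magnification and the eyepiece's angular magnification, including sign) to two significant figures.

-210

Convert to cm: f_obj = 10 mm = 1 cm; d_o = 10.30 mm = 1.03 cm.
Objective: 1/d_i = 1/f_obj - 1/d_o = 1/1 - 1/1.03 = 0.02913 cm^-1, so d_i = 34.333 cm.
m_obj = -d_i/d_o = -34.333/1.03 = -33.333.
Eyepiece angular magnification (image at infinity): M_eye = D/f_e = 25/4 = 6.250.
Overall M = m_obj x M_eye = (-33.333)(6.250) = -208.33.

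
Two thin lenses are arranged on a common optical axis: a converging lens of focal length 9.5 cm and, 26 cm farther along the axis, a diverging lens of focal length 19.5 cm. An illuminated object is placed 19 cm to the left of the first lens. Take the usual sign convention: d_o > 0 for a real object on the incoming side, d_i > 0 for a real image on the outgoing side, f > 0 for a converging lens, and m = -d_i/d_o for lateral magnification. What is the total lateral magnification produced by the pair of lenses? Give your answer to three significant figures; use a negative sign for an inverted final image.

First lens: d_i1 = 1/(1/9.5 - 1/19) = 19.000 cm.
m_1 = -(19.000)/19 = -1.0000.
Object distance for lens 2: d_o2 = 26 - 19.000 = 7.000 cm.
Second lens: d_i2 = 1/(1/(-19.5) - 1/(7.000)) = -5.151 cm.
m_2 = -(-5.151)/(7.000) = 0.7358.
Overall magnification: m = m_1 m_2 = -0.7358.

-0.736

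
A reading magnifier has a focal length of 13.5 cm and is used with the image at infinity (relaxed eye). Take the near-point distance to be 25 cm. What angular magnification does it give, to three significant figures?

1.85

M = D/f = 25/13.5 = 1.852.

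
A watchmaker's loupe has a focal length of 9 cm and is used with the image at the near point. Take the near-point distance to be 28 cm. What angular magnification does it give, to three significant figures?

M = 1 + D/f = 1 + 28/9 = 4.111.

4.11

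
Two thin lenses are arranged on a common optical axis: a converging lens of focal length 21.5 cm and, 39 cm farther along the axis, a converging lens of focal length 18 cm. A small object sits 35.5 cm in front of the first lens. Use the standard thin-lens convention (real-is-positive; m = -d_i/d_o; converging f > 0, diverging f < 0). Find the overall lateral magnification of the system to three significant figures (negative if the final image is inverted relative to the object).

-0.825

First lens: d_i1 = 1/(1/21.5 - 1/35.5) = 54.518 cm.
m_1 = -(54.518)/35.5 = -1.5357.
Since 54.518 cm > 39 cm, the first image lies past the second lens and serves as a virtual object: d_o2 = L - d_i1 = -15.518 cm.
Second lens: d_i2 = 1/(1/18 - 1/(-15.518)) = 8.334 cm.
m_2 = -(8.334)/(-15.518) = 0.5370.
The system's lateral magnification is m_1 m_2 = (-1.5357)(0.5370) = -0.8247.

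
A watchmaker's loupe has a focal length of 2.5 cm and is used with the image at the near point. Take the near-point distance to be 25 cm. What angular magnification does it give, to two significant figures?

M = 1 + D/f = 1 + 25/2.5 = 11.000.

11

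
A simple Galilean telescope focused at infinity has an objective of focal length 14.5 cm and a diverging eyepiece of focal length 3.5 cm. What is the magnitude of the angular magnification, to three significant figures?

4.14

|M| = f_obj/|f_eye| = 14.5/3.5 = 4.143.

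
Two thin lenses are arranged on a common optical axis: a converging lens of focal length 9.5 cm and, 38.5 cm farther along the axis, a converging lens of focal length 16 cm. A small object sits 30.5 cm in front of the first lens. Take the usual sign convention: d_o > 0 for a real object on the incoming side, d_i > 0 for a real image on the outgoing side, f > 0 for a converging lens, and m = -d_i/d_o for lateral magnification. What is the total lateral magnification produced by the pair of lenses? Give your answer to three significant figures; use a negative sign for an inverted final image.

0.832

Lens 1: 1/d_i1 = 1/f_1 - 1/d_o1 = 1/9.5 - 1/30.5 = 0.07248 cm^-1, so d_i1 = 13.798 cm.
m_1 = -(13.798)/30.5 = -0.4524.
That image sits 24.702 cm in front of the second lens, so d_o2 = 24.702 cm.
Lens 2: 1/d_i2 = 1/f_2 - 1/d_o2 = 1/16 - 1/(24.702) = 0.02202 cm^-1, so d_i2 = 45.417 cm.
m_2 = -(45.417)/(24.702) = -1.8386.
Total m = m_1 x m_2 = (-0.4524)(-1.8386) = 0.8317.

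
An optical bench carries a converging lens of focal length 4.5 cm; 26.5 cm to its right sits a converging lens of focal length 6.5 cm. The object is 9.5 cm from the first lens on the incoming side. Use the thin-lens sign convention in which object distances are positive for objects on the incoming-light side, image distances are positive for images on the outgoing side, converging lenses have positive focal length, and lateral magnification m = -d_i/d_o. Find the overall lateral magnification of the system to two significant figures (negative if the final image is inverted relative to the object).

Lens 1: 1/d_i1 = 1/f_1 - 1/d_o1 = 1/4.5 - 1/9.5 = 0.11696 cm^-1, so d_i1 = 8.550 cm.
m_1 = -(8.550)/9.5 = -0.9000.
That image sits 17.950 cm in front of the second lens, so d_o2 = 17.950 cm.
Lens 2: 1/d_i2 = 1/f_2 - 1/d_o2 = 1/6.5 - 1/(17.950) = 0.09814 cm^-1, so d_i2 = 10.190 cm.
m_2 = -(10.190)/(17.950) = -0.5677.
Overall magnification: m = m_1 m_2 = 0.5109.

0.51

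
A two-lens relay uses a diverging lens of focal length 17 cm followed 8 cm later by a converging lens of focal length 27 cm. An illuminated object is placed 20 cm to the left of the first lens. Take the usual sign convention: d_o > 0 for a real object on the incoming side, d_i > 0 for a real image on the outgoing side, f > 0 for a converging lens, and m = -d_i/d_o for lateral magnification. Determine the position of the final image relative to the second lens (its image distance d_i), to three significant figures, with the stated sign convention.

-47.3 cm

First lens: d_i1 = 1/(1/(-17) - 1/20) = -9.189 cm.
With d_i1 < 0 the first image is virtual and lies on the object side; the object distance for lens 2 is d_o2 = 8 - (-9.189) = 17.189 cm.
Second lens: d_i2 = 1/(1/27 - 1/(17.189)) = -47.306 cm.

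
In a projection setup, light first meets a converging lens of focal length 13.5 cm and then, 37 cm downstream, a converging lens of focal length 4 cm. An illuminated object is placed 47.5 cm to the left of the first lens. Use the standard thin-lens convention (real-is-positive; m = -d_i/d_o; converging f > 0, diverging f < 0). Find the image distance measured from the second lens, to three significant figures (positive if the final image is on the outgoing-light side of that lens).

First lens: d_i1 = 1/(1/13.5 - 1/47.5) = 18.860 cm.
The intermediate image is 18.860 cm to the right of lens 1, so d_o2 = L - d_i1 = 37 - 18.860 = 18.140 cm.
Second lens: d_i2 = 1/(1/4 - 1/(18.140)) = 5.132 cm.

5.13 cm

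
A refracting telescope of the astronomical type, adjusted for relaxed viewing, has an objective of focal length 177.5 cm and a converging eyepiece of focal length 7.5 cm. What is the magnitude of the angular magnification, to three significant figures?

|M| = f_obj/|f_eye| = 177.5/7.5 = 23.667.

23.7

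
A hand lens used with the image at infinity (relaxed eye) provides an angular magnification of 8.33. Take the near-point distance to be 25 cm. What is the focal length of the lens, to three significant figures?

For the image at infinity, M = D/f.
f = D/M = 25/8.33 = 3.001 cm.

3.00 cm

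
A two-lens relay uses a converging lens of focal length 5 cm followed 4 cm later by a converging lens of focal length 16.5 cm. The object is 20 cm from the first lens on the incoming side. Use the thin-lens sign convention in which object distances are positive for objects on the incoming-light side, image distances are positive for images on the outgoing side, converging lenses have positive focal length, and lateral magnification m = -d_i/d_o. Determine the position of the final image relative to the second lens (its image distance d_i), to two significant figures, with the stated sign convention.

2.3 cm

Lens 1: 1/d_i1 = 1/f_1 - 1/d_o1 = 1/5 - 1/20 = 0.15000 cm^-1, so d_i1 = 6.667 cm.
Since 6.667 cm > 4 cm, the first image lies past the second lens and serves as a virtual object: d_o2 = L - d_i1 = -2.667 cm.
Lens 2: 1/d_i2 = 1/f_2 - 1/d_o2 = 1/16.5 - 1/(-2.667) = 0.43561 cm^-1, so d_i2 = 2.296 cm.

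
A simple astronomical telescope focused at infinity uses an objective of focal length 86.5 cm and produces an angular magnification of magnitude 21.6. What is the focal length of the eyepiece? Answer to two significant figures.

4.0 cm

|M| = f_obj/f_eye, so f_eye = f_obj/|M| = 86.5/21.6 = 4.005 cm.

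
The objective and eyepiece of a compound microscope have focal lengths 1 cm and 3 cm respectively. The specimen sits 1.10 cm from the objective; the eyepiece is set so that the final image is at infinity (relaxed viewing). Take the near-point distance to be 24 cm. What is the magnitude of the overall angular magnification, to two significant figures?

Objective: 1/d_i = 1/f_obj - 1/d_o = 1/1 - 1/1.10 = 0.09091 cm^-1, so d_i = 11.000 cm.
m_obj = -d_i/d_o = -11.000/1.10 = -10.000.
Eyepiece angular magnification (image at infinity): M_eye = D/f_e = 24/3 = 8.000.
Overall M = m_obj x M_eye = (-10.000)(8.000) = -80.00.
|M| = 80.00.

80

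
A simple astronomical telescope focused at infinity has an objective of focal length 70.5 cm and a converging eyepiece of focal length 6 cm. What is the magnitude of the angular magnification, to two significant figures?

|M| = f_obj/|f_eye| = 70.5/6 = 11.750.

12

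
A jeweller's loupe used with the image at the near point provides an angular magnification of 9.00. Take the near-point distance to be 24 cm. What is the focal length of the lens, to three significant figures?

3.00 cm

For the image at the near point, M = 1 + D/f.
f = D/(M - 1) = 24/(9.0 - 1) = 3.000 cm.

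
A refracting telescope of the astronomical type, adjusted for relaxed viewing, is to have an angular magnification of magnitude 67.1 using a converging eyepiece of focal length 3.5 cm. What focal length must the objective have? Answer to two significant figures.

|M| = f_obj/|f_eye|, so f_obj = |M| x |f_eye| = 67.1 x 3.5 = 234.850 cm.

230 cm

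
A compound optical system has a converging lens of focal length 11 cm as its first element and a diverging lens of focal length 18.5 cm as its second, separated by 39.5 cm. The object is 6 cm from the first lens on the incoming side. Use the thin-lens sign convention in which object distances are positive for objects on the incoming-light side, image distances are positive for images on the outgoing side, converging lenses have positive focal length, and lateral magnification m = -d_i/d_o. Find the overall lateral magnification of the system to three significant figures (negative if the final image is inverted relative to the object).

First lens: d_i1 = 1/(1/11 - 1/6) = -13.200 cm.
m_1 = -(-13.200)/6 = 2.2000.
The intermediate image is virtual, 13.200 cm to the left of lens 1, so d_o2 = L - d_i1 = 39.5 - (-13.200) = 52.700 cm.
Second lens: d_i2 = 1/(1/(-18.5) - 1/(52.700)) = -13.693 cm.
m_2 = -(-13.693)/(52.700) = 0.2598.
Total m = m_1 x m_2 = (2.2000)(0.2598) = 0.5716.

0.572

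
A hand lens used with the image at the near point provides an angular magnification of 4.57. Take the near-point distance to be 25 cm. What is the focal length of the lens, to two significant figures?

For the image at the near point, M = 1 + D/f.
f = D/(M - 1) = 25/(4.57 - 1) = 7.003 cm.

7.0 cm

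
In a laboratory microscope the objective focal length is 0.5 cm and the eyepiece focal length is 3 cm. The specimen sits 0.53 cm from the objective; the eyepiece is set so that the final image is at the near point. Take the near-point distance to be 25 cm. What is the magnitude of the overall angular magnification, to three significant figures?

156

Objective: 1/d_i = 1/f_obj - 1/d_o = 1/0.5 - 1/0.53 = 0.11321 cm^-1, so d_i = 8.833 cm.
m_obj = -d_i/d_o = -8.833/0.53 = -16.667.
Eyepiece angular magnification (image at near point): M_eye = 1 + D/f_e = 1 + 25/3 = 9.333.
Overall M = m_obj x M_eye = (-16.667)(9.333) = -155.56.
|M| = 155.56.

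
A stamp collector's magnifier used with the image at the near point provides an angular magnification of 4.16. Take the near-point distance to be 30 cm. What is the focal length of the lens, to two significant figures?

For the image at the near point, M = 1 + D/f.
f = D/(M - 1) = 30/(4.16 - 1) = 9.494 cm.

9.5 cm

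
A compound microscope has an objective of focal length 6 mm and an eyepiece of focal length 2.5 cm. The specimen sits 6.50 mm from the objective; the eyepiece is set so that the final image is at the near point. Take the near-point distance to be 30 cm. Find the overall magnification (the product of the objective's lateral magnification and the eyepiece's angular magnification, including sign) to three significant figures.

-156

Convert to cm: f_obj = 6 mm = 0.6 cm; d_o = 6.50 mm = 0.65 cm.
Objective: 1/d_i = 1/f_obj - 1/d_o = 1/0.6 - 1/0.65 = 0.12821 cm^-1, so d_i = 7.800 cm.
m_obj = -d_i/d_o = -7.800/0.65 = -12.000.
Eyepiece angular magnification (image at near point): M_eye = 1 + D/f_e = 1 + 30/2.5 = 13.000.
Overall M = m_obj x M_eye = (-12.000)(13.000) = -156.00.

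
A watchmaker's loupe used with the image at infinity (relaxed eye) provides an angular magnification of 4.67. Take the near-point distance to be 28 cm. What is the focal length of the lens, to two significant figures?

6.0 cm

For the image at infinity, M = D/f.
f = D/M = 28/4.67 = 5.996 cm.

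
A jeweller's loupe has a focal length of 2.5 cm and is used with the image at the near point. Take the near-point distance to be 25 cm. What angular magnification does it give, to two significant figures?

M = 1 + D/f = 1 + 25/2.5 = 11.000.

11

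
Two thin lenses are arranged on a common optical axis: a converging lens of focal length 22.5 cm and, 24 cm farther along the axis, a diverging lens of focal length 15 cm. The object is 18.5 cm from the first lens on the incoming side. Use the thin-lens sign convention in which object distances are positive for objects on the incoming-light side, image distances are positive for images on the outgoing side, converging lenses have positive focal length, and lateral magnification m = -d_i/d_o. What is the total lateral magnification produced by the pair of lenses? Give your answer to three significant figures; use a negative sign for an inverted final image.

0.590

Applying the thin-lens equation to the first lens, 1/22.5 = 1/18.5 + 1/d_i1, which gives d_i1 = -104.062 cm.
Its lateral magnification is m_1 = -d_i1/d_o1 = -(-104.062)/18.5 = 5.6250.
With d_i1 < 0 the first image is virtual and lies on the object side; the object distance for lens 2 is d_o2 = 24 - (-104.062) = 128.062 cm.
Applying the thin-lens equation again with f_2 = -15 cm and d_o2 = 128.062 cm gives d_i2 = -13.427 cm.
m_2 = -(-13.427)/(128.062) = 0.1048.
Total m = m_1 x m_2 = (5.6250)(0.1048) = 0.5898.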